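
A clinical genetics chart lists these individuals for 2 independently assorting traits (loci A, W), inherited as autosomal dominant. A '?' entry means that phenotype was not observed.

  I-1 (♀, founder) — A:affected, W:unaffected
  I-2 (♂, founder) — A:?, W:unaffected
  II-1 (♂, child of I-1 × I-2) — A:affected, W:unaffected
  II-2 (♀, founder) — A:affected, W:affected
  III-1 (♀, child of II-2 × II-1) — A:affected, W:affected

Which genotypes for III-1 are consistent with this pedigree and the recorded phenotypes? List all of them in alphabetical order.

A/I-1 aff ·: Aa|AA
A/I-2 ? ·: aa|Aa|AA
A/II-1 aff I-1×I-2: Aa|AA
A/II-2 aff ·: Aa|AA
A/III-1 aff II-2×II-1: Aa|AA
⇒ A over [I-1,I-2,II-1,II-2,III-1]: 32 consistent
W/I-1 un ·: ww
W/I-2 un ·: ww
W/II-1 un I-1×I-2: ww
W/II-2 aff ·: Ww|WW
W/III-1 aff II-2×II-1: Ww
⇒ W over [I-1,I-2,II-1,II-2,III-1]: 2 consistent

III-1 ∈ {AA Ww, Aa Ww}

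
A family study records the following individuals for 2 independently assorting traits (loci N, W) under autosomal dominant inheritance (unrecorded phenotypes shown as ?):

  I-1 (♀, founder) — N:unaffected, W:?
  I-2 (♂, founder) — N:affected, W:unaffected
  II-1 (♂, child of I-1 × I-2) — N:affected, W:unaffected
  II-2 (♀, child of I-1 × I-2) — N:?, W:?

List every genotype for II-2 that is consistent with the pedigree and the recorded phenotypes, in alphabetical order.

N/I-1 un ·: nn
N/I-2 aff ·: Nn|NN
N/II-1 aff I-1×I-2: Nn
N/II-2 ? I-1×I-2: nn|Nn
⇒ N over [I-1,I-2,II-1,II-2]: 3 consistent
W/I-1 ? ·: ww|Ww
W/I-2 un ·: ww
W/II-1 un I-1×I-2: ww
W/II-2 ? I-1×I-2: ww|Ww
⇒ W over [I-1,I-2,II-1,II-2]: 3 consistent

II-2 ∈ {Nn Ww, Nn ww, nn Ww, nn ww}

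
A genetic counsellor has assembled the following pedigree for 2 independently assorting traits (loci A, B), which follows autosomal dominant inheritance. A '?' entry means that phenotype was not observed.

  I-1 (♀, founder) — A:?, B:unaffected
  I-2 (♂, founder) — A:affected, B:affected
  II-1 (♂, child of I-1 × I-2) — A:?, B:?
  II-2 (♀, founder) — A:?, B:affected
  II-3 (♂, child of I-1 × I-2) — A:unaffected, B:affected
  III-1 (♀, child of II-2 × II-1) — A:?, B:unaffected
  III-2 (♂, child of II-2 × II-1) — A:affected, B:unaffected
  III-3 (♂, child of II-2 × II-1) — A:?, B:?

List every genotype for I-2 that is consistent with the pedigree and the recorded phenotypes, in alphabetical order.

I-2 ∈ {Aa BB, Aa Bb}

A/I-1 ? ·: aa|Aa
A/I-2 aff ·: Aa
A/II-1 ? I-1×I-2: aa|Aa|AA
A/II-2 ? ·: aa|Aa|AA
A/II-3 un I-1×I-2: aa
A/III-1 ? II-2×II-1: aa|Aa|AA
A/III-2 aff II-2×II-1: Aa|AA
A/III-3 ? II-2×II-1: aa|Aa|AA
⇒ A over [I-1,I-2,II-1,II-2,II-3,III-1,III-2,III-3]: 80 consistent
B/I-1 un ·: bb
B/I-2 aff ·: Bb|BB
B/II-1 ? I-1×I-2: bb|Bb
B/II-2 aff ·: Bb
B/II-3 aff I-1×I-2: Bb
B/III-1 un II-2×II-1: bb
B/III-2 un II-2×II-1: bb
B/III-3 ? II-2×II-1: bb|Bb|BB
⇒ B over [I-1,I-2,II-1,II-2,II-3,III-1,III-2,III-3]: 8 consistent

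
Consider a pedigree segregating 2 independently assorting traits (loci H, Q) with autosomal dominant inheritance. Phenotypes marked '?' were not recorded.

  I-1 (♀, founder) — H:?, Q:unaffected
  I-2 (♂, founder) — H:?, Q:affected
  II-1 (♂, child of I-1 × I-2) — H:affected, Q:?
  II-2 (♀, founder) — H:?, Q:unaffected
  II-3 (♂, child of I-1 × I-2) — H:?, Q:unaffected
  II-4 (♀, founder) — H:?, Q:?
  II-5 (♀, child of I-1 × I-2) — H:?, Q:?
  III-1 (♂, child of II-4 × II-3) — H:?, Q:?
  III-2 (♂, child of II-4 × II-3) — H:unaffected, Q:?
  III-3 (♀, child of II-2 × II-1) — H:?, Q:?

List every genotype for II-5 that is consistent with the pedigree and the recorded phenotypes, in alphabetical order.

II-5 ∈ {HH Qq, HH qq, Hh Qq, Hh qq, hh Qq, hh qq}

H/I-1 ? ·: hh|Hh|HH
H/I-2 ? ·: hh|Hh|HH
H/II-1 aff I-1×I-2: Hh|HH
H/II-2 ? ·: hh|Hh|HH
H/II-3 ? I-1×I-2: hh|Hh
H/II-4 ? ·: hh|Hh
H/II-5 ? I-1×I-2: hh|Hh|HH
H/III-1 ? II-4×II-3: hh|Hh|HH
H/III-2 un II-4×II-3: hh
H/III-3 ? II-2×II-1: hh|Hh|HH
⇒ H over [I-1,I-2,II-1,II-2,II-3,II-4,II-5,III-1,III-2,III-3]: 778 consistent
Q/I-1 un ·: qq
Q/I-2 aff ·: Qq
Q/II-1 ? I-1×I-2: qq|Qq
Q/II-2 un ·: qq
Q/II-3 un I-1×I-2: qq
Q/II-4 ? ·: qq|Qq|QQ
Q/II-5 ? I-1×I-2: qq|Qq
Q/III-1 ? II-4×II-3: qq|Qq
Q/III-2 ? II-4×II-3: qq|Qq
Q/III-3 ? II-2×II-1: qq|Qq
⇒ Q over [I-1,I-2,II-1,II-2,II-3,II-4,II-5,III-1,III-2,III-3]: 36 consistent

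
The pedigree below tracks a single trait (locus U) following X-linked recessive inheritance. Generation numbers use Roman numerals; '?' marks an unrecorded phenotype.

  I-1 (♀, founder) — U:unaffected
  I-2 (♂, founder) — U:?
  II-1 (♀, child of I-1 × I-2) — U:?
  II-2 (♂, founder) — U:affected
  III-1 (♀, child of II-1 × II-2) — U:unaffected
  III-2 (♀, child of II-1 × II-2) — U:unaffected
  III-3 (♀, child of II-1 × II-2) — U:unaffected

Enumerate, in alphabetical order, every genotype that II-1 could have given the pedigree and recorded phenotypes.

II-1 ∈ {X^UX^U, X^UX^u}

U/I-1 un ·: X^UX^U|X^UX^u
U/I-2 ? ·: X^UY|X^uY
U/II-1 ? I-1×I-2: X^UX^U|X^UX^u
U/II-2 aff ·: X^uY
U/III-1 un II-1×II-2: X^UX^u
U/III-2 un II-1×II-2: X^UX^u
U/III-3 un II-1×II-2: X^UX^u
⇒ U over [I-1,I-2,II-1,II-2,III-1,III-2,III-3]: 5 consistent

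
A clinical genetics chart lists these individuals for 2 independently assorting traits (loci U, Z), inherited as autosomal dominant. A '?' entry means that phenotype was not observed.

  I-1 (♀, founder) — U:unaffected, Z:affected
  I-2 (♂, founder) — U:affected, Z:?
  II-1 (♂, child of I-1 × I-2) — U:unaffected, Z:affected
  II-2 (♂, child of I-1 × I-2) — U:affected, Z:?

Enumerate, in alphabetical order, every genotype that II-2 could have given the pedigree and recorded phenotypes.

II-2 ∈ {Uu ZZ, Uu Zz, Uu zz}

U/I-1 un ·: uu
U/I-2 aff ·: Uu
U/II-1 un I-1×I-2: uu
U/II-2 aff I-1×I-2: Uu
⇒ U over [I-1,I-2,II-1,II-2]: 1 consistent
Z/I-1 aff ·: Zz|ZZ
Z/I-2 ? ·: zz|Zz|ZZ
Z/II-1 aff I-1×I-2: Zz|ZZ
Z/II-2 ? I-1×I-2: zz|Zz|ZZ
⇒ Z over [I-1,I-2,II-1,II-2]: 18 consistent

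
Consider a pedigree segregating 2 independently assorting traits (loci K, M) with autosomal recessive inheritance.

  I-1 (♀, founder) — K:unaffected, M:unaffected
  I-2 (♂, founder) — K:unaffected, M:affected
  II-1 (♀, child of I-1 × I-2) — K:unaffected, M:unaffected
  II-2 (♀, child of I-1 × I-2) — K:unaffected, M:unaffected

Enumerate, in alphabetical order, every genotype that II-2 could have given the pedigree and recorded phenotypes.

K/I-1 un ·: KK|Kk
K/I-2 un ·: KK|Kk
K/II-1 un I-1×I-2: KK|Kk
K/II-2 un I-1×I-2: KK|Kk
⇒ K over [I-1,I-2,II-1,II-2]: 13 consistent
M/I-1 un ·: MM|Mm
M/I-2 aff ·: mm
M/II-1 un I-1×I-2: Mm
M/II-2 un I-1×I-2: Mm
⇒ M over [I-1,I-2,II-1,II-2]: 2 consistent

II-2 ∈ {KK Mm, Kk Mm}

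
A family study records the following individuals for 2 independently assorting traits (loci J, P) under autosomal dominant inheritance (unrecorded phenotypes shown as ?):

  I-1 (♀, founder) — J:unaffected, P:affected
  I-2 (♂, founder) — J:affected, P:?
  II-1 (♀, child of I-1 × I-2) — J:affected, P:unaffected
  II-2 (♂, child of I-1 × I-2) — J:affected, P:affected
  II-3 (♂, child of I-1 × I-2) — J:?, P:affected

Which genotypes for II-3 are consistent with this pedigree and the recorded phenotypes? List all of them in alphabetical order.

J/I-1 un ·: jj
J/I-2 aff ·: Jj|JJ
J/II-1 aff I-1×I-2: Jj
J/II-2 aff I-1×I-2: Jj
J/II-3 ? I-1×I-2: jj|Jj
⇒ J over [I-1,I-2,II-1,II-2,II-3]: 3 consistent
P/I-1 aff ·: Pp
P/I-2 ? ·: pp|Pp
P/II-1 un I-1×I-2: pp
P/II-2 aff I-1×I-2: Pp|PP
P/II-3 aff I-1×I-2: Pp|PP
⇒ P over [I-1,I-2,II-1,II-2,II-3]: 5 consistent

II-3 ∈ {Jj PP, Jj Pp, jj PP, jj Pp}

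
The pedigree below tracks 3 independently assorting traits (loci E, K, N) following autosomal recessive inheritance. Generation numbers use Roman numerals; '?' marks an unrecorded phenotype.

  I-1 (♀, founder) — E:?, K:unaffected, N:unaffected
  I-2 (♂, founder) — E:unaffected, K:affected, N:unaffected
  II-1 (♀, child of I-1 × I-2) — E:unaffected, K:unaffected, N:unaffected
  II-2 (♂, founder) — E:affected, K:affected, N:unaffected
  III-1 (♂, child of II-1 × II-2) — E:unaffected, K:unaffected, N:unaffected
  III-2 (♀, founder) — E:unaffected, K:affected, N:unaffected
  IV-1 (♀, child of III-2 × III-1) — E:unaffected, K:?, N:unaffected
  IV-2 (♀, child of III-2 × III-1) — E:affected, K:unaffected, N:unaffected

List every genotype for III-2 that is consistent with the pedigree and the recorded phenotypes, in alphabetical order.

III-2 ∈ {Ee kk NN, Ee kk Nn}

E/I-1 ? ·: EE|Ee|ee
E/I-2 un ·: EE|Ee
E/II-1 un I-1×I-2: EE|Ee
E/II-2 aff ·: ee
E/III-1 un II-1×II-2: Ee
E/III-2 un ·: Ee
E/IV-1 un III-2×III-1: EE|Ee
E/IV-2 aff III-2×III-1: ee
⇒ E over [I-1,I-2,II-1,II-2,III-1,III-2,IV-1,IV-2]: 18 consistent
K/I-1 un ·: KK|Kk
K/I-2 aff ·: kk
K/II-1 un I-1×I-2: Kk
K/II-2 aff ·: kk
K/III-1 un II-1×II-2: Kk
K/III-2 aff ·: kk
K/IV-1 ? III-2×III-1: Kk|kk
K/IV-2 un III-2×III-1: Kk
⇒ K over [I-1,I-2,II-1,II-2,III-1,III-2,IV-1,IV-2]: 4 consistent
N/I-1 un ·: NN|Nn
N/I-2 un ·: NN|Nn
N/II-1 un I-1×I-2: NN|Nn
N/II-2 un ·: NN|Nn
N/III-1 un II-1×II-2: NN|Nn
N/III-2 un ·: NN|Nn
N/IV-1 un III-2×III-1: NN|Nn
N/IV-2 un III-2×III-1: NN|Nn
⇒ N over [I-1,I-2,II-1,II-2,III-1,III-2,IV-1,IV-2]: 150 consistent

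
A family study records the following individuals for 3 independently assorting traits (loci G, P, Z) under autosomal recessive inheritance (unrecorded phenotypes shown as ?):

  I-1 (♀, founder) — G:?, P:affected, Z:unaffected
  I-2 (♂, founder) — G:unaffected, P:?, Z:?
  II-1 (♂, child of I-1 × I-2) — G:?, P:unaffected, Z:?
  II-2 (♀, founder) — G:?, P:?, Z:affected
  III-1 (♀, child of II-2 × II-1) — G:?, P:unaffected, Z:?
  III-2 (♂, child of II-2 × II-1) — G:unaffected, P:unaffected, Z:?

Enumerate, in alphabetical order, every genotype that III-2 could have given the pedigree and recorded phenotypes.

III-2 ∈ {GG PP Zz, GG PP zz, GG Pp Zz, GG Pp zz, Gg PP Zz, Gg PP zz, Gg Pp Zz, Gg Pp zz}

G/I-1 ? ·: GG|Gg|gg
G/I-2 un ·: GG|Gg
G/II-1 ? I-1×I-2: GG|Gg|gg
G/II-2 ? ·: GG|Gg|gg
G/III-1 ? II-2×II-1: GG|Gg|gg
G/III-2 un II-2×II-1: GG|Gg
⇒ G over [I-1,I-2,II-1,II-2,III-1,III-2]: 90 consistent
P/I-1 aff ·: pp
P/I-2 ? ·: PP|Pp
P/II-1 un I-1×I-2: Pp
P/II-2 ? ·: PP|Pp|pp
P/III-1 un II-2×II-1: PP|Pp
P/III-2 un II-2×II-1: PP|Pp
⇒ P over [I-1,I-2,II-1,II-2,III-1,III-2]: 18 consistent
Z/I-1 un ·: ZZ|Zz
Z/I-2 ? ·: ZZ|Zz|zz
Z/II-1 ? I-1×I-2: ZZ|Zz|zz
Z/II-2 aff ·: zz
Z/III-1 ? II-2×II-1: Zz|zz
Z/III-2 ? II-2×II-1: Zz|zz
⇒ Z over [I-1,I-2,II-1,II-2,III-1,III-2]: 26 consistent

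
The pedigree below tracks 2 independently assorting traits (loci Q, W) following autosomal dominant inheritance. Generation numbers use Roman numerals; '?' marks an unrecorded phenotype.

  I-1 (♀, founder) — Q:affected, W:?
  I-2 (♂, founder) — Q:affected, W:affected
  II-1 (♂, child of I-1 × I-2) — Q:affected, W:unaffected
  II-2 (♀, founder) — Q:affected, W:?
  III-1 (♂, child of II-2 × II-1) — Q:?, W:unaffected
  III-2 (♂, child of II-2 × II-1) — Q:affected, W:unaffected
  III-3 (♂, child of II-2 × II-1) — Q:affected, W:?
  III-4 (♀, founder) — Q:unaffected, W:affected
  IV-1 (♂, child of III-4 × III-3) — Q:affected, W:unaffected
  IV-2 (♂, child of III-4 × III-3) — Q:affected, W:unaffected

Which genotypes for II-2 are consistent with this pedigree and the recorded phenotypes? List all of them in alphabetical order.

Q/I-1 aff ·: Qq|QQ
Q/I-2 aff ·: Qq|QQ
Q/II-1 aff I-1×I-2: Qq|QQ
Q/II-2 aff ·: Qq|QQ
Q/III-1 ? II-2×II-1: qq|Qq|QQ
Q/III-2 aff II-2×II-1: Qq|QQ
Q/III-3 aff II-2×II-1: Qq|QQ
Q/III-4 un ·: qq
Q/IV-1 aff III-4×III-3: Qq
Q/IV-2 aff III-4×III-3: Qq
⇒ Q over [I-1,I-2,II-1,II-2,III-1,III-2,III-3,III-4,IV-1,IV-2]: 96 consistent
W/I-1 ? ·: ww|Ww
W/I-2 aff ·: Ww
W/II-1 un I-1×I-2: ww
W/II-2 ? ·: ww|Ww
W/III-1 un II-2×II-1: ww
W/III-2 un II-2×II-1: ww
W/III-3 ? II-2×II-1: ww|Ww
W/III-4 aff ·: Ww
W/IV-1 un III-4×III-3: ww
W/IV-2 un III-4×III-3: ww
⇒ W over [I-1,I-2,II-1,II-2,III-1,III-2,III-3,III-4,IV-1,IV-2]: 6 consistent

II-2 ∈ {QQ Ww, QQ ww, Qq Ww, Qq ww}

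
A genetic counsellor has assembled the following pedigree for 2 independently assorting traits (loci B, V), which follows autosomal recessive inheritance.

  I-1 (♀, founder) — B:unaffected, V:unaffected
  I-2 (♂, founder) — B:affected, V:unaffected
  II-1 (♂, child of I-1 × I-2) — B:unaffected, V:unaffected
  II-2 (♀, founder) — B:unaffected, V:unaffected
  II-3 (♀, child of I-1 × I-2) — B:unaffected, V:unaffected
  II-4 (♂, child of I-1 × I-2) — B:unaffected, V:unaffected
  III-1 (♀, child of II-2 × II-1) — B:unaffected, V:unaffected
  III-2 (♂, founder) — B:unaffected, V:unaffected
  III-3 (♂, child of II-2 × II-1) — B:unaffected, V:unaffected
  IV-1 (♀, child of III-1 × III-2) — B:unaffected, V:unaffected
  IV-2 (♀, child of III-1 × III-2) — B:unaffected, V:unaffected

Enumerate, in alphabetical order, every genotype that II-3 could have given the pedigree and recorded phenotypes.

B/I-1 un ·: BB|Bb
B/I-2 aff ·: bb
B/II-1 un I-1×I-2: Bb
B/II-2 un ·: BB|Bb
B/II-3 un I-1×I-2: Bb
B/II-4 un I-1×I-2: Bb
B/III-1 un II-2×II-1: BB|Bb
B/III-2 un ·: BB|Bb
B/III-3 un II-2×II-1: BB|Bb
B/IV-1 un III-1×III-2: BB|Bb
B/IV-2 un III-1×III-2: BB|Bb
⇒ B over [I-1,I-2,II-1,II-2,II-3,II-4,III-1,III-2,III-3,IV-1,IV-2]: 104 consistent
V/I-1 un ·: VV|Vv
V/I-2 un ·: VV|Vv
V/II-1 un I-1×I-2: VV|Vv
V/II-2 un ·: VV|Vv
V/II-3 un I-1×I-2: VV|Vv
V/II-4 un I-1×I-2: VV|Vv
V/III-1 un II-2×II-1: VV|Vv
V/III-2 un ·: VV|Vv
V/III-3 un II-2×II-1: VV|Vv
V/IV-1 un III-1×III-2: VV|Vv
V/IV-2 un III-1×III-2: VV|Vv
⇒ V over [I-1,I-2,II-1,II-2,II-3,II-4,III-1,III-2,III-3,IV-1,IV-2]: 1027 consistent

II-3 ∈ {Bb VV, Bb Vv}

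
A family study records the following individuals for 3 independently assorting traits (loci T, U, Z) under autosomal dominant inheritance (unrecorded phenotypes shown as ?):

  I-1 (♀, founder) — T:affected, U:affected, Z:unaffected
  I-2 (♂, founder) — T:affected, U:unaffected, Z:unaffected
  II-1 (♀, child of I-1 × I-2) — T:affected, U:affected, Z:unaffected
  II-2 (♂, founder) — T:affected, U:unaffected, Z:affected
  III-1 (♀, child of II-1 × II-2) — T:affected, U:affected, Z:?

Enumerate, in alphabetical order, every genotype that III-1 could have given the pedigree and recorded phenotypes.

T/I-1 aff ·: Tt|TT
T/I-2 aff ·: Tt|TT
T/II-1 aff I-1×I-2: Tt|TT
T/II-2 aff ·: Tt|TT
T/III-1 aff II-1×II-2: Tt|TT
⇒ T over [I-1,I-2,II-1,II-2,III-1]: 24 consistent
U/I-1 aff ·: Uu|UU
U/I-2 un ·: uu
U/II-1 aff I-1×I-2: Uu
U/II-2 un ·: uu
U/III-1 aff II-1×II-2: Uu
⇒ U over [I-1,I-2,II-1,II-2,III-1]: 2 consistent
Z/I-1 un ·: zz
Z/I-2 un ·: zz
Z/II-1 un I-1×I-2: zz
Z/II-2 aff ·: Zz|ZZ
Z/III-1 ? II-1×II-2: zz|Zz
⇒ Z over [I-1,I-2,II-1,II-2,III-1]: 3 consistent

III-1 ∈ {TT Uu Zz, TT Uu zz, Tt Uu Zz, Tt Uu zz}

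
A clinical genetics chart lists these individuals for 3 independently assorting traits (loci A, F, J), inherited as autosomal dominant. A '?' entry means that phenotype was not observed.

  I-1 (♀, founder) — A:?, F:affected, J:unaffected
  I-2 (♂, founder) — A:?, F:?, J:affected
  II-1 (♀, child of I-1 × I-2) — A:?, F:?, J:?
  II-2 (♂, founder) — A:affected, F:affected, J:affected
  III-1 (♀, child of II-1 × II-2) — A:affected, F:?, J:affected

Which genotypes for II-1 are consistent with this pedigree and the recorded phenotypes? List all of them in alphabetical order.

II-1 ∈ {AA FF Jj, AA FF jj, AA Ff Jj, AA Ff jj, AA ff Jj, AA ff jj, Aa FF Jj, Aa FF jj, Aa Ff Jj, Aa Ff jj, Aa ff Jj, Aa ff jj, aa FF Jj, aa FF jj, aa Ff Jj, aa Ff jj, aa ff Jj, aa ff jj}

A/I-1 ? ·: aa|Aa|AA
A/I-2 ? ·: aa|Aa|AA
A/II-1 ? I-1×I-2: aa|Aa|AA
A/II-2 aff ·: Aa|AA
A/III-1 aff II-1×II-2: Aa|AA
⇒ A over [I-1,I-2,II-1,II-2,III-1]: 48 consistent
F/I-1 aff ·: Ff|FF
F/I-2 ? ·: ff|Ff|FF
F/II-1 ? I-1×I-2: ff|Ff|FF
F/II-2 aff ·: Ff|FF
F/III-1 ? II-1×II-2: ff|Ff|FF
⇒ F over [I-1,I-2,II-1,II-2,III-1]: 43 consistent
J/I-1 un ·: jj
J/I-2 aff ·: Jj|JJ
J/II-1 ? I-1×I-2: jj|Jj
J/II-2 aff ·: Jj|JJ
J/III-1 aff II-1×II-2: Jj|JJ
⇒ J over [I-1,I-2,II-1,II-2,III-1]: 10 consistent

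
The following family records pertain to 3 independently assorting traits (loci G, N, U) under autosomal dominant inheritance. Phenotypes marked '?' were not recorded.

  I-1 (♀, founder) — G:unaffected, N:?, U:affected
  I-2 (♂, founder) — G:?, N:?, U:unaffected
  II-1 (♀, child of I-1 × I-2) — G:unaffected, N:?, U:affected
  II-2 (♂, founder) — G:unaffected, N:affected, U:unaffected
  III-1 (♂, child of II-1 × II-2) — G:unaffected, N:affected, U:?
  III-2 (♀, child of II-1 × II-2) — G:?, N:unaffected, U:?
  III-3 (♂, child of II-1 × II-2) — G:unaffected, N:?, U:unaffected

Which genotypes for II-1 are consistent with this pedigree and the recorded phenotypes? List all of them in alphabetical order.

II-1 ∈ {gg Nn Uu, gg nn Uu}

G/I-1 un ·: gg
G/I-2 ? ·: gg|Gg
G/II-1 un I-1×I-2: gg
G/II-2 un ·: gg
G/III-1 un II-1×II-2: gg
G/III-2 ? II-1×II-2: gg
G/III-3 un II-1×II-2: gg
⇒ G over [I-1,I-2,II-1,II-2,III-1,III-2,III-3]: 2 consistent
N/I-1 ? ·: nn|Nn|NN
N/I-2 ? ·: nn|Nn|NN
N/II-1 ? I-1×I-2: nn|Nn
N/II-2 aff ·: Nn
N/III-1 aff II-1×II-2: Nn|NN
N/III-2 un II-1×II-2: nn
N/III-3 ? II-1×II-2: nn|Nn|NN
⇒ N over [I-1,I-2,II-1,II-2,III-1,III-2,III-3]: 50 consistent
U/I-1 aff ·: Uu|UU
U/I-2 un ·: uu
U/II-1 aff I-1×I-2: Uu
U/II-2 un ·: uu
U/III-1 ? II-1×II-2: uu|Uu
U/III-2 ? II-1×II-2: uu|Uu
U/III-3 un II-1×II-2: uu
⇒ U over [I-1,I-2,II-1,II-2,III-1,III-2,III-3]: 8 consistent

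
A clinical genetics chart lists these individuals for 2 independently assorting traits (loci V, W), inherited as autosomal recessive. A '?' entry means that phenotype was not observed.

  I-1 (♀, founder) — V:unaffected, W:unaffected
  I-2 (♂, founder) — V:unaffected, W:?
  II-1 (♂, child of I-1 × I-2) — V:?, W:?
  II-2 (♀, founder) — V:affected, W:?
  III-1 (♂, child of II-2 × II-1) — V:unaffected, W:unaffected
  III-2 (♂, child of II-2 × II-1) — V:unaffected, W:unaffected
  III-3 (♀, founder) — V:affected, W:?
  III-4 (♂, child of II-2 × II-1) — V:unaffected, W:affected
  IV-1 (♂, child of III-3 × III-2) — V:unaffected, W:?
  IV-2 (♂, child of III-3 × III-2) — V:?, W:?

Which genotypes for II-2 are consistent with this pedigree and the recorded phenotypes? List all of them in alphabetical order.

II-2 ∈ {vv Ww, vv ww}

V/I-1 un ·: VV|Vv
V/I-2 un ·: VV|Vv
V/II-1 ? I-1×I-2: VV|Vv
V/II-2 aff ·: vv
V/III-1 un II-2×II-1: Vv
V/III-2 un II-2×II-1: Vv
V/III-3 aff ·: vv
V/III-4 un II-2×II-1: Vv
V/IV-1 un III-3×III-2: Vv
V/IV-2 ? III-3×III-2: Vv|vv
⇒ V over [I-1,I-2,II-1,II-2,III-1,III-2,III-3,III-4,IV-1,IV-2]: 14 consistent
W/I-1 un ·: WW|Ww
W/I-2 ? ·: WW|Ww|ww
W/II-1 ? I-1×I-2: Ww|ww
W/II-2 ? ·: Ww|ww
W/III-1 un II-2×II-1: WW|Ww
W/III-2 un II-2×II-1: WW|Ww
W/III-3 ? ·: WW|Ww|ww
W/III-4 aff II-2×II-1: ww
W/IV-1 ? III-3×III-2: WW|Ww|ww
W/IV-2 ? III-3×III-2: WW|Ww|ww
⇒ W over [I-1,I-2,II-1,II-2,III-1,III-2,III-3,III-4,IV-1,IV-2]: 349 consistent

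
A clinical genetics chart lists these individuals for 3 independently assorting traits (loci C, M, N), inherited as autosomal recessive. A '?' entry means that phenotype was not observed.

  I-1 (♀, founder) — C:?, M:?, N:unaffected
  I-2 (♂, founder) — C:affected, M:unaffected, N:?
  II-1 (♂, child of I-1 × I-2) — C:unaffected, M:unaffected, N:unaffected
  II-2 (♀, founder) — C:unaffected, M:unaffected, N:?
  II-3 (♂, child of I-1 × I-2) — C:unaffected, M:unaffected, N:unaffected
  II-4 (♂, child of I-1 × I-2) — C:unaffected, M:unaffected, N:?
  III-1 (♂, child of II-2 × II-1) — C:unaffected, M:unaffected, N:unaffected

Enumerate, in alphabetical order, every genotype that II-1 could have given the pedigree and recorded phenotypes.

C/I-1 ? ·: CC|Cc
C/I-2 aff ·: cc
C/II-1 un I-1×I-2: Cc
C/II-2 un ·: CC|Cc
C/II-3 un I-1×I-2: Cc
C/II-4 un I-1×I-2: Cc
C/III-1 un II-2×II-1: CC|Cc
⇒ C over [I-1,I-2,II-1,II-2,II-3,II-4,III-1]: 8 consistent
M/I-1 ? ·: MM|Mm|mm
M/I-2 un ·: MM|Mm
M/II-1 un I-1×I-2: MM|Mm
M/II-2 un ·: MM|Mm
M/II-3 un I-1×I-2: MM|Mm
M/II-4 un I-1×I-2: MM|Mm
M/III-1 un II-2×II-1: MM|Mm
⇒ M over [I-1,I-2,II-1,II-2,II-3,II-4,III-1]: 95 consistent
N/I-1 un ·: NN|Nn
N/I-2 ? ·: NN|Nn|nn
N/II-1 un I-1×I-2: NN|Nn
N/II-2 ? ·: NN|Nn|nn
N/II-3 un I-1×I-2: NN|Nn
N/II-4 ? I-1×I-2: NN|Nn|nn
N/III-1 un II-2×II-1: NN|Nn
⇒ N over [I-1,I-2,II-1,II-2,II-3,II-4,III-1]: 145 consistent

II-1 ∈ {Cc MM NN, Cc MM Nn, Cc Mm NN, Cc Mm Nn}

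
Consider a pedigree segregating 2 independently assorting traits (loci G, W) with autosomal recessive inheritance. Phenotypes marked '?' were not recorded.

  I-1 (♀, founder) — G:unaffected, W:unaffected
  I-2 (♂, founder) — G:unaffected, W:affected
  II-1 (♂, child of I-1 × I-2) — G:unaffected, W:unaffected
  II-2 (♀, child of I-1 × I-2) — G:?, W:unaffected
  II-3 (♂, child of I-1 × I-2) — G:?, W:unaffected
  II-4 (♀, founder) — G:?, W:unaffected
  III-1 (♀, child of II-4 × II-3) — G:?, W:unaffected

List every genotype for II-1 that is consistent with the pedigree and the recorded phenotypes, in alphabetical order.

II-1 ∈ {GG Ww, Gg Ww}

G/I-1 un ·: GG|Gg
G/I-2 un ·: GG|Gg
G/II-1 un I-1×I-2: GG|Gg
G/II-2 ? I-1×I-2: GG|Gg|gg
G/II-3 ? I-1×I-2: GG|Gg|gg
G/II-4 ? ·: GG|Gg|gg
G/III-1 ? II-4×II-3: GG|Gg|gg
⇒ G over [I-1,I-2,II-1,II-2,II-3,II-4,III-1]: 182 consistent
W/I-1 un ·: WW|Ww
W/I-2 aff ·: ww
W/II-1 un I-1×I-2: Ww
W/II-2 un I-1×I-2: Ww
W/II-3 un I-1×I-2: Ww
W/II-4 un ·: WW|Ww
W/III-1 un II-4×II-3: WW|Ww
⇒ W over [I-1,I-2,II-1,II-2,II-3,II-4,III-1]: 8 consistent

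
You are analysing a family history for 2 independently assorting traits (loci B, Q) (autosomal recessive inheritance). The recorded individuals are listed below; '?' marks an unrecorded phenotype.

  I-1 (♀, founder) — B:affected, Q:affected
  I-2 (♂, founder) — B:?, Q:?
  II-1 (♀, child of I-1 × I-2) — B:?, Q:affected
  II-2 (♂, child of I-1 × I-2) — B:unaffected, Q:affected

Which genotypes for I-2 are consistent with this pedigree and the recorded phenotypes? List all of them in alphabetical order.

I-2 ∈ {BB Qq, BB qq, Bb Qq, Bb qq}

B/I-1 aff ·: bb
B/I-2 ? ·: BB|Bb
B/II-1 ? I-1×I-2: Bb|bb
B/II-2 un I-1×I-2: Bb
⇒ B over [I-1,I-2,II-1,II-2]: 3 consistent
Q/I-1 aff ·: qq
Q/I-2 ? ·: Qq|qq
Q/II-1 aff I-1×I-2: qq
Q/II-2 aff I-1×I-2: qq
⇒ Q over [I-1,I-2,II-1,II-2]: 2 consistent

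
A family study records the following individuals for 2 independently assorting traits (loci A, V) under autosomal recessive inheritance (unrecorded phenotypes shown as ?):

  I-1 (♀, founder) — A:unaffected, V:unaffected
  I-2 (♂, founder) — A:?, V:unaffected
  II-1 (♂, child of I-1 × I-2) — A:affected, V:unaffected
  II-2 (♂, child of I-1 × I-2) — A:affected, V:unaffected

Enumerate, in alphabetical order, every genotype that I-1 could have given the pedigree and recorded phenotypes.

A/I-1 un ·: Aa
A/I-2 ? ·: Aa|aa
A/II-1 aff I-1×I-2: aa
A/II-2 aff I-1×I-2: aa
⇒ A over [I-1,I-2,II-1,II-2]: 2 consistent
V/I-1 un ·: VV|Vv
V/I-2 un ·: VV|Vv
V/II-1 un I-1×I-2: VV|Vv
V/II-2 un I-1×I-2: VV|Vv
⇒ V over [I-1,I-2,II-1,II-2]: 13 consistent

I-1 ∈ {Aa VV, Aa Vv}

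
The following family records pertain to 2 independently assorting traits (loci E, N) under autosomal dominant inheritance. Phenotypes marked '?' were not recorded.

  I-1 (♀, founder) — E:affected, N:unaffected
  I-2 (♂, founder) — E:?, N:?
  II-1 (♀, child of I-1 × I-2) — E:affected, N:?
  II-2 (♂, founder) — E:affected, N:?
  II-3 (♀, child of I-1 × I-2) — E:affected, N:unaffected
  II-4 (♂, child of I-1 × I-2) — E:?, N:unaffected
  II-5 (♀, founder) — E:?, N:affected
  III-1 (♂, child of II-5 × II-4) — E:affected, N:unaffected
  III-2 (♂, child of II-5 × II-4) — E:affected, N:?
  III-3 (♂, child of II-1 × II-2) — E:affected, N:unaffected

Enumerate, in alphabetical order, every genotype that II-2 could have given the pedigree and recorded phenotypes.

II-2 ∈ {EE Nn, EE nn, Ee Nn, Ee nn}

E/I-1 aff ·: Ee|EE
E/I-2 ? ·: ee|Ee|EE
E/II-1 aff I-1×I-2: Ee|EE
E/II-2 aff ·: Ee|EE
E/II-3 aff I-1×I-2: Ee|EE
E/II-4 ? I-1×I-2: ee|Ee|EE
E/II-5 ? ·: ee|Ee|EE
E/III-1 aff II-5×II-4: Ee|EE
E/III-2 aff II-5×II-4: Ee|EE
E/III-3 aff II-1×II-2: Ee|EE
⇒ E over [I-1,I-2,II-1,II-2,II-3,II-4,II-5,III-1,III-2,III-3]: 756 consistent
N/I-1 un ·: nn
N/I-2 ? ·: nn|Nn
N/II-1 ? I-1×I-2: nn|Nn
N/II-2 ? ·: nn|Nn
N/II-3 un I-1×I-2: nn
N/II-4 un I-1×I-2: nn
N/II-5 aff ·: Nn
N/III-1 un II-5×II-4: nn
N/III-2 ? II-5×II-4: nn|Nn
N/III-3 un II-1×II-2: nn
⇒ N over [I-1,I-2,II-1,II-2,II-3,II-4,II-5,III-1,III-2,III-3]: 12 consistent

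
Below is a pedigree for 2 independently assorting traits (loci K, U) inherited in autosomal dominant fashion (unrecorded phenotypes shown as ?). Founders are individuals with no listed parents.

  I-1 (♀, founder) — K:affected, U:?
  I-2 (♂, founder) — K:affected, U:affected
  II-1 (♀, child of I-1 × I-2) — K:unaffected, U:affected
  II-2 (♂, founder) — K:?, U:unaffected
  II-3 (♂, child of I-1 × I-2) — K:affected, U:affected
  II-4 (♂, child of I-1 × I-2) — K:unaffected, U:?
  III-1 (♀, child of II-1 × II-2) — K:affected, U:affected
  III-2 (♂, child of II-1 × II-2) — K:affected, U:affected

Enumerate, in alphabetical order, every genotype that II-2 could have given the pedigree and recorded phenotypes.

K/I-1 aff ·: Kk
K/I-2 aff ·: Kk
K/II-1 un I-1×I-2: kk
K/II-2 ? ·: Kk|KK
K/II-3 aff I-1×I-2: Kk|KK
K/II-4 un I-1×I-2: kk
K/III-1 aff II-1×II-2: Kk
K/III-2 aff II-1×II-2: Kk
⇒ K over [I-1,I-2,II-1,II-2,II-3,II-4,III-1,III-2]: 4 consistent
U/I-1 ? ·: uu|Uu|UU
U/I-2 aff ·: Uu|UU
U/II-1 aff I-1×I-2: Uu|UU
U/II-2 un ·: uu
U/II-3 aff I-1×I-2: Uu|UU
U/II-4 ? I-1×I-2: uu|Uu|UU
U/III-1 aff II-1×II-2: Uu
U/III-2 aff II-1×II-2: Uu
⇒ U over [I-1,I-2,II-1,II-2,II-3,II-4,III-1,III-2]: 32 consistent

II-2 ∈ {KK uu, Kk uu}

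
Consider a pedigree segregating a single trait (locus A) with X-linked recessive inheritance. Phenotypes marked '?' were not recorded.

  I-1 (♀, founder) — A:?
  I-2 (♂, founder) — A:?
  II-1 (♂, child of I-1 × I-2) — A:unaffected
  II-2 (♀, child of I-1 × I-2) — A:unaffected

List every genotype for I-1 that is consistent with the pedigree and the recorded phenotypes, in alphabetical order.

A/I-1 ? ·: X^AX^A|X^AX^a
A/I-2 ? ·: X^AY|X^aY
A/II-1 un I-1×I-2: X^AY
A/II-2 un I-1×I-2: X^AX^A|X^AX^a
⇒ A over [I-1,I-2,II-1,II-2]: 5 consistent

I-1 ∈ {X^AX^A, X^AX^a}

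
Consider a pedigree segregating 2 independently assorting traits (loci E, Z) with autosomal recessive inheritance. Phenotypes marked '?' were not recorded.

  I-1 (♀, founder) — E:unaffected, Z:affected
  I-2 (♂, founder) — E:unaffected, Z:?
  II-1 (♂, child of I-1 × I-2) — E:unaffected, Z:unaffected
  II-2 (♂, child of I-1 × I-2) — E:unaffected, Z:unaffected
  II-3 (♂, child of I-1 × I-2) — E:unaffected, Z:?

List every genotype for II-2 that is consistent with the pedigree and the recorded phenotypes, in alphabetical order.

E/I-1 un ·: EE|Ee
E/I-2 un ·: EE|Ee
E/II-1 un I-1×I-2: EE|Ee
E/II-2 un I-1×I-2: EE|Ee
E/II-3 un I-1×I-2: EE|Ee
⇒ E over [I-1,I-2,II-1,II-2,II-3]: 25 consistent
Z/I-1 aff ·: zz
Z/I-2 ? ·: ZZ|Zz
Z/II-1 un I-1×I-2: Zz
Z/II-2 un I-1×I-2: Zz
Z/II-3 ? I-1×I-2: Zz|zz
⇒ Z over [I-1,I-2,II-1,II-2,II-3]: 3 consistent

II-2 ∈ {EE Zz, Ee Zz}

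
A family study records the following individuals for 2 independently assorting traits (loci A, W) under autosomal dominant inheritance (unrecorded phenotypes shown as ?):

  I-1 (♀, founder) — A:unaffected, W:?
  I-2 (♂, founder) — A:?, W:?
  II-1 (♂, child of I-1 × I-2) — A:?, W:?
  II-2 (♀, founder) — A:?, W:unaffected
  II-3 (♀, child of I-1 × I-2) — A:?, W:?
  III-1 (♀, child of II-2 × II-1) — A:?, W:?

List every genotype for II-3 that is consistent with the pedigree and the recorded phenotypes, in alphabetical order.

II-3 ∈ {Aa WW, Aa Ww, Aa ww, aa WW, aa Ww, aa ww}

A/I-1 un ·: aa
A/I-2 ? ·: aa|Aa|AA
A/II-1 ? I-1×I-2: aa|Aa
A/II-2 ? ·: aa|Aa|AA
A/II-3 ? I-1×I-2: aa|Aa
A/III-1 ? II-2×II-1: aa|Aa|AA
⇒ A over [I-1,I-2,II-1,II-2,II-3,III-1]: 33 consistent
W/I-1 ? ·: ww|Ww|WW
W/I-2 ? ·: ww|Ww|WW
W/II-1 ? I-1×I-2: ww|Ww|WW
W/II-2 un ·: ww
W/II-3 ? I-1×I-2: ww|Ww|WW
W/III-1 ? II-2×II-1: ww|Ww
⇒ W over [I-1,I-2,II-1,II-2,II-3,III-1]: 42 consistent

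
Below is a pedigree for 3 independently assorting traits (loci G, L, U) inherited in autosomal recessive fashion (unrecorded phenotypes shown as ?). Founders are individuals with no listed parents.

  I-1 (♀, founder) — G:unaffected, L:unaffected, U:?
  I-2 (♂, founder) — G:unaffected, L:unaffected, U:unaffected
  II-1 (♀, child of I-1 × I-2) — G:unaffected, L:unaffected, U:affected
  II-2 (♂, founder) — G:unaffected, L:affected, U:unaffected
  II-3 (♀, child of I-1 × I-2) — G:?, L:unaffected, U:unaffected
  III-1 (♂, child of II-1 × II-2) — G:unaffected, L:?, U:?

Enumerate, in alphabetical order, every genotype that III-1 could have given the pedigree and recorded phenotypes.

III-1 ∈ {GG Ll Uu, GG Ll uu, GG ll Uu, GG ll uu, Gg Ll Uu, Gg Ll uu, Gg ll Uu, Gg ll uu}

G/I-1 un ·: GG|Gg
G/I-2 un ·: GG|Gg
G/II-1 un I-1×I-2: GG|Gg
G/II-2 un ·: GG|Gg
G/II-3 ? I-1×I-2: GG|Gg|gg
G/III-1 un II-1×II-2: GG|Gg
⇒ G over [I-1,I-2,II-1,II-2,II-3,III-1]: 52 consistent
L/I-1 un ·: LL|Ll
L/I-2 un ·: LL|Ll
L/II-1 un I-1×I-2: LL|Ll
L/II-2 aff ·: ll
L/II-3 un I-1×I-2: LL|Ll
L/III-1 ? II-1×II-2: Ll|ll
⇒ L over [I-1,I-2,II-1,II-2,II-3,III-1]: 19 consistent
U/I-1 ? ·: Uu|uu
U/I-2 un ·: Uu
U/II-1 aff I-1×I-2: uu
U/II-2 un ·: UU|Uu
U/II-3 un I-1×I-2: UU|Uu
U/III-1 ? II-1×II-2: Uu|uu
⇒ U over [I-1,I-2,II-1,II-2,II-3,III-1]: 9 consistent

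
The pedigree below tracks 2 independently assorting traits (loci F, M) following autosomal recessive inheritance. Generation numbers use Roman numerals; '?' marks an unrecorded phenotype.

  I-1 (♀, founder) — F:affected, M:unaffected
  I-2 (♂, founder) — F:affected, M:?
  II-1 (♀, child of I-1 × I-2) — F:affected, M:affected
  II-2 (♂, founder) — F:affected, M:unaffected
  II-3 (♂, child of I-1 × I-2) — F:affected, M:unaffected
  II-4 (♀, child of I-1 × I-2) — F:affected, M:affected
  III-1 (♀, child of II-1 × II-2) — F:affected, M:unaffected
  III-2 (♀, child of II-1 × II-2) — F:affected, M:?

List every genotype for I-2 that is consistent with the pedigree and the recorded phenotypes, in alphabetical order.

F/I-1 aff ·: ff
F/I-2 aff ·: ff
F/II-1 aff I-1×I-2: ff
F/II-2 aff ·: ff
F/II-3 aff I-1×I-2: ff
F/II-4 aff I-1×I-2: ff
F/III-1 aff II-1×II-2: ff
F/III-2 aff II-1×II-2: ff
⇒ F over [I-1,I-2,II-1,II-2,II-3,II-4,III-1,III-2]: 1 consistent
M/I-1 un ·: Mm
M/I-2 ? ·: Mm|mm
M/II-1 aff I-1×I-2: mm
M/II-2 un ·: MM|Mm
M/II-3 un I-1×I-2: MM|Mm
M/II-4 aff I-1×I-2: mm
M/III-1 un II-1×II-2: Mm
M/III-2 ? II-1×II-2: Mm|mm
⇒ M over [I-1,I-2,II-1,II-2,II-3,II-4,III-1,III-2]: 9 consistent

I-2 ∈ {ff Mm, ff mm}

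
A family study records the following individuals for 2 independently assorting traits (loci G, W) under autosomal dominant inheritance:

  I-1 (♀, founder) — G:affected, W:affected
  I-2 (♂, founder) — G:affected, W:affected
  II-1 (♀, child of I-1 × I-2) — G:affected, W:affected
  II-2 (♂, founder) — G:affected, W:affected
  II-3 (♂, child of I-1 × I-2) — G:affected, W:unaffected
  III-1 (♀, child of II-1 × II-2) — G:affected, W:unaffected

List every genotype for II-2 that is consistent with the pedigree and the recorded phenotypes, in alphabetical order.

II-2 ∈ {GG Ww, Gg Ww}

G/I-1 aff ·: Gg|GG
G/I-2 aff ·: Gg|GG
G/II-1 aff I-1×I-2: Gg|GG
G/II-2 aff ·: Gg|GG
G/II-3 aff I-1×I-2: Gg|GG
G/III-1 aff II-1×II-2: Gg|GG
⇒ G over [I-1,I-2,II-1,II-2,II-3,III-1]: 45 consistent
W/I-1 aff ·: Ww
W/I-2 aff ·: Ww
W/II-1 aff I-1×I-2: Ww
W/II-2 aff ·: Ww
W/II-3 un I-1×I-2: ww
W/III-1 un II-1×II-2: ww
⇒ W over [I-1,I-2,II-1,II-2,II-3,III-1]: 1 consistent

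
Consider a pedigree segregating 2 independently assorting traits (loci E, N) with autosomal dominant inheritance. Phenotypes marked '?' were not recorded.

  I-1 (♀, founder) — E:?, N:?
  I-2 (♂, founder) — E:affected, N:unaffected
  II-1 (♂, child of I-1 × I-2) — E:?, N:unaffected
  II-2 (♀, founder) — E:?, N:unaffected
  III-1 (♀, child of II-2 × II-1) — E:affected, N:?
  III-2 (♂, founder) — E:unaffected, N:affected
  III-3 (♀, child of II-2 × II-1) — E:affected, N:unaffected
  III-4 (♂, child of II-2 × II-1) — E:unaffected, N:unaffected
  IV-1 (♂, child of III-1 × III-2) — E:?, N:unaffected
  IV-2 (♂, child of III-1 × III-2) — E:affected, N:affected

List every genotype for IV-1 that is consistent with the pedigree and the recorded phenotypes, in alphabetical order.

E/I-1 ? ·: ee|Ee|EE
E/I-2 aff ·: Ee|EE
E/II-1 ? I-1×I-2: ee|Ee
E/II-2 ? ·: ee|Ee
E/III-1 aff II-2×II-1: Ee|EE
E/III-2 un ·: ee
E/III-3 aff II-2×II-1: Ee|EE
E/III-4 un II-2×II-1: ee
E/IV-1 ? III-1×III-2: ee|Ee
E/IV-2 aff III-1×III-2: Ee
⇒ E over [I-1,I-2,II-1,II-2,III-1,III-2,III-3,III-4,IV-1,IV-2]: 44 consistent
N/I-1 ? ·: nn|Nn
N/I-2 un ·: nn
N/II-1 un I-1×I-2: nn
N/II-2 un ·: nn
N/III-1 ? II-2×II-1: nn
N/III-2 aff ·: Nn
N/III-3 un II-2×II-1: nn
N/III-4 un II-2×II-1: nn
N/IV-1 un III-1×III-2: nn
N/IV-2 aff III-1×III-2: Nn
⇒ N over [I-1,I-2,II-1,II-2,III-1,III-2,III-3,III-4,IV-1,IV-2]: 2 consistent

IV-1 ∈ {Ee nn, ee nn}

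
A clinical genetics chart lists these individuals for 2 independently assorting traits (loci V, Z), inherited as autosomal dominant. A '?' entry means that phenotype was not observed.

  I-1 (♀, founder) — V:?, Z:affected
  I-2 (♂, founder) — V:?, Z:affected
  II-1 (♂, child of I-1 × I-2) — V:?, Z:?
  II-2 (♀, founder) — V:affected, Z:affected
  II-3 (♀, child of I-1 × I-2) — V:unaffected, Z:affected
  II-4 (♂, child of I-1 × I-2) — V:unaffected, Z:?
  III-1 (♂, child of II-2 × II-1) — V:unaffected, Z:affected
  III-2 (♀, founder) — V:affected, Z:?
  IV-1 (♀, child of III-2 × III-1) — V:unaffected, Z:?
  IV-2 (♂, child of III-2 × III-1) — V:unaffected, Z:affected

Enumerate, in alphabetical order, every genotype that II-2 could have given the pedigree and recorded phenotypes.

II-2 ∈ {Vv ZZ, Vv Zz}

V/I-1 ? ·: vv|Vv
V/I-2 ? ·: vv|Vv
V/II-1 ? I-1×I-2: vv|Vv
V/II-2 aff ·: Vv
V/II-3 un I-1×I-2: vv
V/II-4 un I-1×I-2: vv
V/III-1 un II-2×II-1: vv
V/III-2 aff ·: Vv
V/IV-1 un III-2×III-1: vv
V/IV-2 un III-2×III-1: vv
⇒ V over [I-1,I-2,II-1,II-2,II-3,II-4,III-1,III-2,IV-1,IV-2]: 7 consistent
Z/I-1 aff ·: Zz|ZZ
Z/I-2 aff ·: Zz|ZZ
Z/II-1 ? I-1×I-2: zz|Zz|ZZ
Z/II-2 aff ·: Zz|ZZ
Z/II-3 aff I-1×I-2: Zz|ZZ
Z/II-4 ? I-1×I-2: zz|Zz|ZZ
Z/III-1 aff II-2×II-1: Zz|ZZ
Z/III-2 ? ·: zz|Zz|ZZ
Z/IV-1 ? III-2×III-1: zz|Zz|ZZ
Z/IV-2 aff III-2×III-1: Zz|ZZ
⇒ Z over [I-1,I-2,II-1,II-2,II-3,II-4,III-1,III-2,IV-1,IV-2]: 1008 consistent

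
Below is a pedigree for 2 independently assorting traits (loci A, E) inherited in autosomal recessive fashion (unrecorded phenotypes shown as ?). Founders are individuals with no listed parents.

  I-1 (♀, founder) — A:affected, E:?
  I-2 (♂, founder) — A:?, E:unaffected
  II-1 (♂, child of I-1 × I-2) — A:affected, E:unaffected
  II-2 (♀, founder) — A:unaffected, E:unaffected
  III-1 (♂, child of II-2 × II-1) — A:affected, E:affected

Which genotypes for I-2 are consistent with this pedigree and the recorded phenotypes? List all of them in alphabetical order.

A/I-1 aff ·: aa
A/I-2 ? ·: Aa|aa
A/II-1 aff I-1×I-2: aa
A/II-2 un ·: Aa
A/III-1 aff II-2×II-1: aa
⇒ A over [I-1,I-2,II-1,II-2,III-1]: 2 consistent
E/I-1 ? ·: EE|Ee|ee
E/I-2 un ·: EE|Ee
E/II-1 un I-1×I-2: Ee
E/II-2 un ·: Ee
E/III-1 aff II-2×II-1: ee
⇒ E over [I-1,I-2,II-1,II-2,III-1]: 5 consistent

I-2 ∈ {Aa EE, Aa Ee, aa EE, aa Ee}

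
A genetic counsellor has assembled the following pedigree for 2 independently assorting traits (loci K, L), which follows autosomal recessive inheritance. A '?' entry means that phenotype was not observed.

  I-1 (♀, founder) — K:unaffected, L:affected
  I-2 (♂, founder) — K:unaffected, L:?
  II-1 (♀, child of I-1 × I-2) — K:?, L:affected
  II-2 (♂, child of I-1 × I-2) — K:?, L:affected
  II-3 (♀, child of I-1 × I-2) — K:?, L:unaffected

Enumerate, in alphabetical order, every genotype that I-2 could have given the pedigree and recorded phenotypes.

I-2 ∈ {KK Ll, Kk Ll}

K/I-1 un ·: KK|Kk
K/I-2 un ·: KK|Kk
K/II-1 ? I-1×I-2: KK|Kk|kk
K/II-2 ? I-1×I-2: KK|Kk|kk
K/II-3 ? I-1×I-2: KK|Kk|kk
⇒ K over [I-1,I-2,II-1,II-2,II-3]: 44 consistent
L/I-1 aff ·: ll
L/I-2 ? ·: Ll
L/II-1 aff I-1×I-2: ll
L/II-2 aff I-1×I-2: ll
L/II-3 un I-1×I-2: Ll
⇒ L over [I-1,I-2,II-1,II-2,II-3]: 1 consistent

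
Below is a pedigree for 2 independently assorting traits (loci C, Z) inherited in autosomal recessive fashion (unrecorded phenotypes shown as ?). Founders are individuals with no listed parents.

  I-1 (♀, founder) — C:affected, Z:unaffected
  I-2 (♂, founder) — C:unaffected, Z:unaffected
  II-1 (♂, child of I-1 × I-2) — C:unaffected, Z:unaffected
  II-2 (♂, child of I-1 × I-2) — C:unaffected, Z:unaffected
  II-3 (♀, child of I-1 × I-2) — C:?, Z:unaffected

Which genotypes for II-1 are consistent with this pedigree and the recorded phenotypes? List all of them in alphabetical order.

C/I-1 aff ·: cc
C/I-2 un ·: CC|Cc
C/II-1 un I-1×I-2: Cc
C/II-2 un I-1×I-2: Cc
C/II-3 ? I-1×I-2: Cc|cc
⇒ C over [I-1,I-2,II-1,II-2,II-3]: 3 consistent
Z/I-1 un ·: ZZ|Zz
Z/I-2 un ·: ZZ|Zz
Z/II-1 un I-1×I-2: ZZ|Zz
Z/II-2 un I-1×I-2: ZZ|Zz
Z/II-3 un I-1×I-2: ZZ|Zz
⇒ Z over [I-1,I-2,II-1,II-2,II-3]: 25 consistent

II-1 ∈ {Cc ZZ, Cc Zz}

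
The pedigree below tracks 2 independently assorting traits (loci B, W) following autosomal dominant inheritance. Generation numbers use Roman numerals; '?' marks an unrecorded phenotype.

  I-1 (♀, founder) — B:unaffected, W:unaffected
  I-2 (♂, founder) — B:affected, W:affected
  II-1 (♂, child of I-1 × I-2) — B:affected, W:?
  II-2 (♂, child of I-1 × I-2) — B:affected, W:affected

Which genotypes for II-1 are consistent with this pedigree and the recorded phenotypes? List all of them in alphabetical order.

B/I-1 un ·: bb
B/I-2 aff ·: Bb|BB
B/II-1 aff I-1×I-2: Bb
B/II-2 aff I-1×I-2: Bb
⇒ B over [I-1,I-2,II-1,II-2]: 2 consistent
W/I-1 un ·: ww
W/I-2 aff ·: Ww|WW
W/II-1 ? I-1×I-2: ww|Ww
W/II-2 aff I-1×I-2: Ww
⇒ W over [I-1,I-2,II-1,II-2]: 3 consistent

II-1 ∈ {Bb Ww, Bb ww}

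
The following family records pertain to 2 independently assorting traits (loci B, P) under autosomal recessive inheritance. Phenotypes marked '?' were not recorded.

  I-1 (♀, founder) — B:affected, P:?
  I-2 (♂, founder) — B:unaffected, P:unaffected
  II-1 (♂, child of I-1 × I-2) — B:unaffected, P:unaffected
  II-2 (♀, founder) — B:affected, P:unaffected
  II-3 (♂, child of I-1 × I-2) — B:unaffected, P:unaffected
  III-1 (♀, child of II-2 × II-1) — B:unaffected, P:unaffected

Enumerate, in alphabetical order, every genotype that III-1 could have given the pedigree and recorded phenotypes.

B/I-1 aff ·: bb
B/I-2 un ·: BB|Bb
B/II-1 un I-1×I-2: Bb
B/II-2 aff ·: bb
B/II-3 un I-1×I-2: Bb
B/III-1 un II-2×II-1: Bb
⇒ B over [I-1,I-2,II-1,II-2,II-3,III-1]: 2 consistent
P/I-1 ? ·: PP|Pp|pp
P/I-2 un ·: PP|Pp
P/II-1 un I-1×I-2: PP|Pp
P/II-2 un ·: PP|Pp
P/II-3 un I-1×I-2: PP|Pp
P/III-1 un II-2×II-1: PP|Pp
⇒ P over [I-1,I-2,II-1,II-2,II-3,III-1]: 53 consistent

III-1 ∈ {Bb PP, Bb Pp}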